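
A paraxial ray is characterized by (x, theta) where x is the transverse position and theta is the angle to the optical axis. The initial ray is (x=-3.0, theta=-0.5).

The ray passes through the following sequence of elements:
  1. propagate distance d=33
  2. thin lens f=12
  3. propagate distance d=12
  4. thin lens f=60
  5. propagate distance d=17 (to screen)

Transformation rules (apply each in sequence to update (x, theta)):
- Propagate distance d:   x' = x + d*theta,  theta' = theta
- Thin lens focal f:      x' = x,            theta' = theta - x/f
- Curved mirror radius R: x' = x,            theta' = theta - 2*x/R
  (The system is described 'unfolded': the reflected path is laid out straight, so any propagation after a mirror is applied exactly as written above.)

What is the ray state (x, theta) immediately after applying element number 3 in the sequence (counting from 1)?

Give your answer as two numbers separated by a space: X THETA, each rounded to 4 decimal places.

Answer: -6.0000 1.1250

Derivation:
Initial: x=-3.0000 theta=-0.5000
After 1 (propagate distance d=33): x=-19.5000 theta=-0.5000
After 2 (thin lens f=12): x=-19.5000 theta=1.1250
After 3 (propagate distance d=12): x=-6.0000 theta=1.1250
Rounded to 4 decimal places: x = -6.0000, theta = 1.1250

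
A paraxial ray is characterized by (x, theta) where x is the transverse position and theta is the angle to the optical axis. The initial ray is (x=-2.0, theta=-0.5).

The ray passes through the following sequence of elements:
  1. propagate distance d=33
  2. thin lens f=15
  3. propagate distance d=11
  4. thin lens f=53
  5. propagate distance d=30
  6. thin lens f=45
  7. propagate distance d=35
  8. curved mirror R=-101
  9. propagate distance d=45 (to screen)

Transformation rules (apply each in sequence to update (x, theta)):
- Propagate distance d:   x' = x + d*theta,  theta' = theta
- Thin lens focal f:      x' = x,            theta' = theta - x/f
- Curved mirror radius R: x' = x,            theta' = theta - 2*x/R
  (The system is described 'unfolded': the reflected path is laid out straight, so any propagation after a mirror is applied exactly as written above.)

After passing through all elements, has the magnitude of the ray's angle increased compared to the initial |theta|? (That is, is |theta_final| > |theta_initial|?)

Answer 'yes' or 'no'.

Answer: yes

Derivation:
Initial: x=-2.0000 theta=-0.5000
After 1 (propagate distance d=33): x=-18.5000 theta=-0.5000
After 2 (thin lens f=15): x=-18.5000 theta=11/15 (≈0.7333)
After 3 (propagate distance d=11): x=-313/30 (≈-10.4333) theta=11/15 (≈0.7333)
After 4 (thin lens f=53): x=-313/30 (≈-10.4333) theta=493/530 (≈0.9302)
After 5 (propagate distance d=30): x=27781/1590 (≈17.4723) theta=493/530 (≈0.9302)
After 6 (thin lens f=45): x=27781/1590 (≈17.4723) theta=19387/35775 (≈0.5419)
After 7 (propagate distance d=35): x=521447/14310 (≈36.4393) theta=19387/35775 (≈0.5419)
After 8 (curved mirror R=-101): x=521447/14310 (≈36.4393) theta=169086/133825 (≈1.2635)
After 9 (propagate distance d=45 (to screen)): x=134841943/1445310 (≈93.2962) theta=169086/133825 (≈1.2635)
|theta_initial|=0.5000 |theta_final|=169086/133825 (≈1.2635) -> increased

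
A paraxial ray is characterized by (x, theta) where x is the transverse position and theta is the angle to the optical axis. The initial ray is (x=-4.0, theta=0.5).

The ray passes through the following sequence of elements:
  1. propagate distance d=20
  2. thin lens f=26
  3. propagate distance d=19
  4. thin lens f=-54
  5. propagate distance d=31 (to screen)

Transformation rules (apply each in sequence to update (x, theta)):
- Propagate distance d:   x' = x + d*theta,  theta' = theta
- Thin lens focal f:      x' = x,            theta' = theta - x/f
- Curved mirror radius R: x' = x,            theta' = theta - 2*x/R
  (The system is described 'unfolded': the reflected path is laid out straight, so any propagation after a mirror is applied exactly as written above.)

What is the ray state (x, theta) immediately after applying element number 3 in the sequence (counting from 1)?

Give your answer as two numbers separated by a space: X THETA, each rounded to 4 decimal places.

Initial: x=-4.0000 theta=0.5000
After 1 (propagate distance d=20): x=6.0000 theta=0.5000
After 2 (thin lens f=26): x=6.0000 theta=7/26 (≈0.2692)
After 3 (propagate distance d=19): x=289/26 (≈11.1154) theta=7/26 (≈0.2692)
Rounded to 4 decimal places: x = 11.1154, theta = 0.2692

Answer: 11.1154 0.2692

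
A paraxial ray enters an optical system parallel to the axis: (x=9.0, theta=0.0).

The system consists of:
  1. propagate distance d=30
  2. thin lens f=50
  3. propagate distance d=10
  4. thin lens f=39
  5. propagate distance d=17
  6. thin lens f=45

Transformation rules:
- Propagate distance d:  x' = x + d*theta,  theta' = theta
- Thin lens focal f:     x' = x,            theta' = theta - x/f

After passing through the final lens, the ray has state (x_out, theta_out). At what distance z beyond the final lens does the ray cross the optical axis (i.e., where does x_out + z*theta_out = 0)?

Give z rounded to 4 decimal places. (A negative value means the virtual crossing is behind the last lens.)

Initial: x=9.0000 theta=0.0000
After 1 (propagate distance d=30): x=9.0000 theta=0.0000
After 2 (thin lens f=50): x=9.0000 theta=-0.1800
After 3 (propagate distance d=10): x=7.2000 theta=-0.1800
After 4 (thin lens f=39): x=7.2000 theta=-237/650 (≈-0.3646)
After 5 (propagate distance d=17): x=651/650 (≈1.0015) theta=-237/650 (≈-0.3646)
After 6 (thin lens f=45): x=651/650 (≈1.0015) theta=-1886/4875 (≈-0.3869)
z_focus = -x_out/theta_out = -(651/650)/(-1886/4875) = 9765/3772 ≈ 2.5888
Rounded to 4 decimal places: z = 2.5888

Answer: 2.5888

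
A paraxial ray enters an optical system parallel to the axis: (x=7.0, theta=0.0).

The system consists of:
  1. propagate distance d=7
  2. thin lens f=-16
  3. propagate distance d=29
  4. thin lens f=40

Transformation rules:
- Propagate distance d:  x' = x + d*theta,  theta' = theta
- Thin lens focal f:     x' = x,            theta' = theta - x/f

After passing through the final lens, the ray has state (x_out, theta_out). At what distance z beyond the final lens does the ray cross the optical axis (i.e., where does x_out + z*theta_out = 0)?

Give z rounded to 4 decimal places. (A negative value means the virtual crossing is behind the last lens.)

Answer: 360.0000

Derivation:
Initial: x=7.0000 theta=0.0000
After 1 (propagate distance d=7): x=7.0000 theta=0.0000
After 2 (thin lens f=-16): x=7.0000 theta=0.4375
After 3 (propagate distance d=29): x=19.6875 theta=0.4375
After 4 (thin lens f=40): x=19.6875 theta=-7/128 (≈-0.0547)
z_focus = -x_out/theta_out = -(19.6875)/(-7/128) = 360.0000
Rounded to 4 decimal places: z = 360.0000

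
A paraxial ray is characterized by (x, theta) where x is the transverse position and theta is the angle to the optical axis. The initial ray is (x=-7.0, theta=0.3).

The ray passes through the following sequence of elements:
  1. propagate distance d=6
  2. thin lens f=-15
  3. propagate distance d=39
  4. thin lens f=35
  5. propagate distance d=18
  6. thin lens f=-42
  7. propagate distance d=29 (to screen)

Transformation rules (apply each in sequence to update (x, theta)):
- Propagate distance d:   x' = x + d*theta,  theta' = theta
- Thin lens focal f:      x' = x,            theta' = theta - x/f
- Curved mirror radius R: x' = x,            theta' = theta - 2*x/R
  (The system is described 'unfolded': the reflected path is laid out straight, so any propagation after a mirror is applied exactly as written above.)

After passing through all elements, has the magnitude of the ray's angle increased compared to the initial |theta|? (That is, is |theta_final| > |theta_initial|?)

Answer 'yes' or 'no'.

Answer: no

Derivation:
Initial: x=-7.0000 theta=0.3000
After 1 (propagate distance d=6): x=-5.2000 theta=0.3000
After 2 (thin lens f=-15): x=-5.2000 theta=-7/150 (≈-0.0467)
After 3 (propagate distance d=39): x=-7.0200 theta=-7/150 (≈-0.0467)
After 4 (thin lens f=35): x=-7.0200 theta=404/2625 (≈0.1539)
After 5 (propagate distance d=18): x=-7437/1750 (≈-4.2497) theta=404/2625 (≈0.1539)
After 6 (thin lens f=-42): x=-7437/1750 (≈-4.2497) theta=31/588 (≈0.0527)
After 7 (propagate distance d=29 (to screen)): x=-199979/73500 (≈-2.7208) theta=31/588 (≈0.0527)
|theta_initial|=0.3000 |theta_final|=31/588 (≈0.0527) -> not increased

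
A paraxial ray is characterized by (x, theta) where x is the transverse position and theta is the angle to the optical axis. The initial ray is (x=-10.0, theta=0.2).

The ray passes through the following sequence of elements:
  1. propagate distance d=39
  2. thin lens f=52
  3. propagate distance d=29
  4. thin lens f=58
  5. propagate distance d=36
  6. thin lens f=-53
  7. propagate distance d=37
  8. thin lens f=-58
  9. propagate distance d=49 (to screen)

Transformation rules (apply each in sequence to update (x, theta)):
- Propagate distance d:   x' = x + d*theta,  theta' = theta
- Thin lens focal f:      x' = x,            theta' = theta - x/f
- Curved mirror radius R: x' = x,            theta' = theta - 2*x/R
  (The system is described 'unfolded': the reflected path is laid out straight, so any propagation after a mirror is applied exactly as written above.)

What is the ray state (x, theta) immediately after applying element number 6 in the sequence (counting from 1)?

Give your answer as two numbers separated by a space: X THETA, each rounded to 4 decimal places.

Initial: x=-10.0000 theta=0.2000
After 1 (propagate distance d=39): x=-2.2000 theta=0.2000
After 2 (thin lens f=52): x=-2.2000 theta=63/260 (≈0.2423)
After 3 (propagate distance d=29): x=251/52 (≈4.8269) theta=63/260 (≈0.2423)
After 4 (thin lens f=58): x=251/52 (≈4.8269) theta=2399/15080 (≈0.1591)
After 5 (propagate distance d=36): x=79577/7540 (≈10.5540) theta=2399/15080 (≈0.1591)
After 6 (thin lens f=-53): x=79577/7540 (≈10.5540) theta=286301/799240 (≈0.3582)
Rounded to 4 decimal places: x = 10.5540, theta = 0.3582

Answer: 10.5540 0.3582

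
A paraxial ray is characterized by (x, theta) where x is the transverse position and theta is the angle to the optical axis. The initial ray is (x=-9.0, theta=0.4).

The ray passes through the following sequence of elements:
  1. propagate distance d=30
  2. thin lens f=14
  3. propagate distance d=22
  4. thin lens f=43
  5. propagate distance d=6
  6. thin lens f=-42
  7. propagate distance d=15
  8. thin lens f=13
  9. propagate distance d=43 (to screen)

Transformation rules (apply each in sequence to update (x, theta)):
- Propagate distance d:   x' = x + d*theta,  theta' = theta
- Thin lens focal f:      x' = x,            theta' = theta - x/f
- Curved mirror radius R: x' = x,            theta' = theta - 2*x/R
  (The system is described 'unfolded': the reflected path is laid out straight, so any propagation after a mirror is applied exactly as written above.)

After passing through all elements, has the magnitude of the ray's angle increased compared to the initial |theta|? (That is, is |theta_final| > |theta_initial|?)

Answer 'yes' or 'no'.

Initial: x=-9.0000 theta=0.4000
After 1 (propagate distance d=30): x=3.0000 theta=0.4000
After 2 (thin lens f=14): x=3.0000 theta=13/70 (≈0.1857)
After 3 (propagate distance d=22): x=248/35 (≈7.0857) theta=13/70 (≈0.1857)
After 4 (thin lens f=43): x=248/35 (≈7.0857) theta=9/430 (≈0.0209)
After 5 (propagate distance d=6): x=10853/1505 (≈7.2113) theta=9/430 (≈0.0209)
After 6 (thin lens f=-42): x=10853/1505 (≈7.2113) theta=6088/31605 (≈0.1926)
After 7 (propagate distance d=15): x=106411/10535 (≈10.1007) theta=6088/31605 (≈0.1926)
After 8 (thin lens f=13): x=106411/10535 (≈10.1007) theta=-240089/410865 (≈-0.5844)
After 9 (propagate distance d=43 (to screen)): x=-6173798/410865 (≈-15.0263) theta=-240089/410865 (≈-0.5844)
|theta_initial|=0.4000 |theta_final|=240089/410865 (≈0.5844) -> increased

Answer: yes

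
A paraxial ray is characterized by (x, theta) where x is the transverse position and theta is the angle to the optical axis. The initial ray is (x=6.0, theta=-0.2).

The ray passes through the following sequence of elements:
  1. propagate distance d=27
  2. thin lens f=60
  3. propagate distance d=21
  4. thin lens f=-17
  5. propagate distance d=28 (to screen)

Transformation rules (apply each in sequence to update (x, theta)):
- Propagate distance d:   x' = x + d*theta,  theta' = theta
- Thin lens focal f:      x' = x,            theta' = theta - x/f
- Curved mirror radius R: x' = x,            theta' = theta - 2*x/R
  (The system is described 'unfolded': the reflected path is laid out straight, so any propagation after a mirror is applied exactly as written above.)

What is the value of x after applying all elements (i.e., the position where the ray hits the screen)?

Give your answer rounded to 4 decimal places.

Answer: -15.9653

Derivation:
Initial: x=6.0000 theta=-0.2000
After 1 (propagate distance d=27): x=0.6000 theta=-0.2000
After 2 (thin lens f=60): x=0.6000 theta=-0.2100
After 3 (propagate distance d=21): x=-3.8100 theta=-0.2100
After 4 (thin lens f=-17): x=-3.8100 theta=-369/850 (≈-0.4341)
After 5 (propagate distance d=28 (to screen)): x=-27141/1700 (≈-15.9653) theta=-369/850 (≈-0.4341)
Rounded to 4 decimal places: x = -15.9653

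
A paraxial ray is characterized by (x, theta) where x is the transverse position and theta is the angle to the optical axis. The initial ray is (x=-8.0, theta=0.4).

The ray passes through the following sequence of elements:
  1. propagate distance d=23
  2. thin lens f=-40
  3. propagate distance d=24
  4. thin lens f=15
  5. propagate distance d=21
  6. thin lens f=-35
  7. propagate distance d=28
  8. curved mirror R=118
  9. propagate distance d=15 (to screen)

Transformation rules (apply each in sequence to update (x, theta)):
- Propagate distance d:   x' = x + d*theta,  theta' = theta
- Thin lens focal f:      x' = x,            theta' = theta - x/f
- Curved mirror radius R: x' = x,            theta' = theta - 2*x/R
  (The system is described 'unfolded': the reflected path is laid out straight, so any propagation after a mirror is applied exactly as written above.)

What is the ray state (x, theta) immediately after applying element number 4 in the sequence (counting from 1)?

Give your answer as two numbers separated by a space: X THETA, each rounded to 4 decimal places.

Initial: x=-8.0000 theta=0.4000
After 1 (propagate distance d=23): x=1.2000 theta=0.4000
After 2 (thin lens f=-40): x=1.2000 theta=0.4300
After 3 (propagate distance d=24): x=11.5200 theta=0.4300
After 4 (thin lens f=15): x=11.5200 theta=-0.3380
Rounded to 4 decimal places: x = 11.5200, theta = -0.3380

Answer: 11.5200 -0.3380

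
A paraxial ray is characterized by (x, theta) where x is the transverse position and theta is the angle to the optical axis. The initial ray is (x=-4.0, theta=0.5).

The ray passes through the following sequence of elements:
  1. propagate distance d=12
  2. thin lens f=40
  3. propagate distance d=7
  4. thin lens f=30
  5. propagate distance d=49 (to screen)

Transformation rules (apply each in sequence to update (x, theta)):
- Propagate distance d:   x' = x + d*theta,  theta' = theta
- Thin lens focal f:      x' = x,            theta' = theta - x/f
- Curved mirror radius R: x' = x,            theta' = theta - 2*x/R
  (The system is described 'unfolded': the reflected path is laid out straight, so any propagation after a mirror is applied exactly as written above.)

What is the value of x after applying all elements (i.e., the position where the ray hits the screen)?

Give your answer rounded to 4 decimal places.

Initial: x=-4.0000 theta=0.5000
After 1 (propagate distance d=12): x=2.0000 theta=0.5000
After 2 (thin lens f=40): x=2.0000 theta=0.4500
After 3 (propagate distance d=7): x=5.1500 theta=0.4500
After 4 (thin lens f=30): x=5.1500 theta=167/600 (≈0.2783)
After 5 (propagate distance d=49 (to screen)): x=11273/600 (≈18.7883) theta=167/600 (≈0.2783)
Rounded to 4 decimal places: x = 18.7883

Answer: 18.7883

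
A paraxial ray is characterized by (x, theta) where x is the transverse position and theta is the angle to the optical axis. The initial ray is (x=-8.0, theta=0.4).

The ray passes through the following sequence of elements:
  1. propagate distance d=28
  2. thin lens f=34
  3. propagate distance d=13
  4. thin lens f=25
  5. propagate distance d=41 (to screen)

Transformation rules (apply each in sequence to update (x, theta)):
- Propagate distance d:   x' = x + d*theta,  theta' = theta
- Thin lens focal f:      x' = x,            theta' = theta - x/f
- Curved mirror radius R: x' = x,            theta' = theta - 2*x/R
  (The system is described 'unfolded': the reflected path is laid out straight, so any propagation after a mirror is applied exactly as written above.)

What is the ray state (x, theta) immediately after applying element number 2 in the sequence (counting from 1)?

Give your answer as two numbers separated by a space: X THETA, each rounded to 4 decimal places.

Initial: x=-8.0000 theta=0.4000
After 1 (propagate distance d=28): x=3.2000 theta=0.4000
After 2 (thin lens f=34): x=3.2000 theta=26/85 (≈0.3059)
Rounded to 4 decimal places: x = 3.2000, theta = 0.3059

Answer: 3.2000 0.3059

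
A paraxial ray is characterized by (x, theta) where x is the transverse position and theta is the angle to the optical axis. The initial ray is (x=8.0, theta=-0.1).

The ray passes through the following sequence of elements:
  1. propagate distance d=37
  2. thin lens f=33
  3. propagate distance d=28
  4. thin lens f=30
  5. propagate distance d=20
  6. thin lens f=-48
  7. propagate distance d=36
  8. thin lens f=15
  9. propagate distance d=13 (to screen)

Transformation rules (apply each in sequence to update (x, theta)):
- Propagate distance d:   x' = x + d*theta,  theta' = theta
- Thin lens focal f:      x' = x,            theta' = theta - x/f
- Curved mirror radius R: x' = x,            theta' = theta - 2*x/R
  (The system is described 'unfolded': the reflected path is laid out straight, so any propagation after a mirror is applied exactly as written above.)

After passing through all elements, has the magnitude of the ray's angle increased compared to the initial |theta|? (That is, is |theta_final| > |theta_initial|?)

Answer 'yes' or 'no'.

Answer: yes

Derivation:
Initial: x=8.0000 theta=-0.1000
After 1 (propagate distance d=37): x=4.3000 theta=-0.1000
After 2 (thin lens f=33): x=4.3000 theta=-38/165 (≈-0.2303)
After 3 (propagate distance d=28): x=-709/330 (≈-2.1485) theta=-38/165 (≈-0.2303)
After 4 (thin lens f=30): x=-709/330 (≈-2.1485) theta=-1571/9900 (≈-0.1587)
After 5 (propagate distance d=20): x=-479/90 (≈-5.3222) theta=-1571/9900 (≈-0.1587)
After 6 (thin lens f=-48): x=-479/90 (≈-5.3222) theta=-64049/237600 (≈-0.2696)
After 7 (propagate distance d=36): x=-297527/19800 (≈-15.0266) theta=-64049/237600 (≈-0.2696)
After 8 (thin lens f=15): x=-297527/19800 (≈-15.0266) theta=869863/1188000 (≈0.7322)
After 9 (propagate distance d=13 (to screen)): x=-6543401/1188000 (≈-5.5079) theta=869863/1188000 (≈0.7322)
|theta_initial|=0.1000 |theta_final|=869863/1188000 (≈0.7322) -> increased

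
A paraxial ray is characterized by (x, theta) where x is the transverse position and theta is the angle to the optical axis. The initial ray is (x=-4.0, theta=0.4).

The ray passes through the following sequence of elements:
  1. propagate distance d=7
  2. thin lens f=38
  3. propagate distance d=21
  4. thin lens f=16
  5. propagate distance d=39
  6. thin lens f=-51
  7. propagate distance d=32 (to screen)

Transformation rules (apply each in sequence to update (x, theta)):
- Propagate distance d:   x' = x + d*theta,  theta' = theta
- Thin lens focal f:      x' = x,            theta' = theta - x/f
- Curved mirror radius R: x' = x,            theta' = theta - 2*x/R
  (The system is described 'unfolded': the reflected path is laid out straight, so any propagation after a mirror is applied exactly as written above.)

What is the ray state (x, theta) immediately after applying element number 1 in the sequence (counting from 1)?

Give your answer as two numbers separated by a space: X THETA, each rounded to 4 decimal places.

Initial: x=-4.0000 theta=0.4000
After 1 (propagate distance d=7): x=-1.2000 theta=0.4000
Rounded to 4 decimal places: x = -1.2000, theta = 0.4000

Answer: -1.2000 0.4000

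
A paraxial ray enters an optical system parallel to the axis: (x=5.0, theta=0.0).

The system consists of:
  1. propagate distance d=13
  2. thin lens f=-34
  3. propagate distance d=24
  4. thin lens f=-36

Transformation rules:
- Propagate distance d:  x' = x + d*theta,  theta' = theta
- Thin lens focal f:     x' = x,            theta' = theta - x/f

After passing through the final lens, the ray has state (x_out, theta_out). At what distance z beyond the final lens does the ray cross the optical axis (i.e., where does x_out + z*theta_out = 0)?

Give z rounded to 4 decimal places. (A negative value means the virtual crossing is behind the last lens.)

Initial: x=5.0000 theta=0.0000
After 1 (propagate distance d=13): x=5.0000 theta=0.0000
After 2 (thin lens f=-34): x=5.0000 theta=5/34 (≈0.1471)
After 3 (propagate distance d=24): x=145/17 (≈8.5294) theta=5/34 (≈0.1471)
After 4 (thin lens f=-36): x=145/17 (≈8.5294) theta=235/612 (≈0.3840)
z_focus = -x_out/theta_out = -(145/17)/(235/612) = -1044/47 ≈ -22.2128
Rounded to 4 decimal places: z = -22.2128

Answer: -22.2128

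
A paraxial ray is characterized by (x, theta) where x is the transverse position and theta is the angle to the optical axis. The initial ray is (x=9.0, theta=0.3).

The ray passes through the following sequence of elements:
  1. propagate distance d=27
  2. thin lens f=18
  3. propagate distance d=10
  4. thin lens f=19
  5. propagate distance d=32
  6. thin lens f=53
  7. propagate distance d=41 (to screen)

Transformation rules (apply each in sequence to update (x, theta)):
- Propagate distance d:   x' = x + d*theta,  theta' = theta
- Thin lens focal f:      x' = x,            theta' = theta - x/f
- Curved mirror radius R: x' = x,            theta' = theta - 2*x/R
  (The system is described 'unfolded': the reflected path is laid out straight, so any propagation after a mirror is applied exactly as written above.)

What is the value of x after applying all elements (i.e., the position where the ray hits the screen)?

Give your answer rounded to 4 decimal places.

Answer: -55.8752

Derivation:
Initial: x=9.0000 theta=0.3000
After 1 (propagate distance d=27): x=17.1000 theta=0.3000
After 2 (thin lens f=18): x=17.1000 theta=-0.6500
After 3 (propagate distance d=10): x=10.6000 theta=-0.6500
After 4 (thin lens f=19): x=10.6000 theta=-459/380 (≈-1.2079)
After 5 (propagate distance d=32): x=-533/19 (≈-28.0526) theta=-459/380 (≈-1.2079)
After 6 (thin lens f=53): x=-533/19 (≈-28.0526) theta=-13667/20140 (≈-0.6786)
After 7 (propagate distance d=41 (to screen)): x=-1125327/20140 (≈-55.8752) theta=-13667/20140 (≈-0.6786)
Rounded to 4 decimal places: x = -55.8752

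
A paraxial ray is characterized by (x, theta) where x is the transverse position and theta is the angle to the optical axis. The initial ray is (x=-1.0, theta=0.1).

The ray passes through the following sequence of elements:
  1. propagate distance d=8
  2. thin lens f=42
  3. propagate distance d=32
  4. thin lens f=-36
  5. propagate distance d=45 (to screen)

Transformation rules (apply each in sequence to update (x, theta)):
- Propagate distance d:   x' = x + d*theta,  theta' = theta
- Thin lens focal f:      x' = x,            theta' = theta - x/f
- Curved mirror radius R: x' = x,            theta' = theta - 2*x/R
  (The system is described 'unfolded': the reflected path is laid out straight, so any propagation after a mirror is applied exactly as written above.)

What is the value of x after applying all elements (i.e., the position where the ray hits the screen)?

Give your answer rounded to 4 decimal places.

Initial: x=-1.0000 theta=0.1000
After 1 (propagate distance d=8): x=-0.2000 theta=0.1000
After 2 (thin lens f=42): x=-0.2000 theta=11/105 (≈0.1048)
After 3 (propagate distance d=32): x=331/105 (≈3.1524) theta=11/105 (≈0.1048)
After 4 (thin lens f=-36): x=331/105 (≈3.1524) theta=727/3780 (≈0.1923)
After 5 (propagate distance d=45 (to screen)): x=1653/140 (≈11.8071) theta=727/3780 (≈0.1923)
Rounded to 4 decimal places: x = 11.8071

Answer: 11.8071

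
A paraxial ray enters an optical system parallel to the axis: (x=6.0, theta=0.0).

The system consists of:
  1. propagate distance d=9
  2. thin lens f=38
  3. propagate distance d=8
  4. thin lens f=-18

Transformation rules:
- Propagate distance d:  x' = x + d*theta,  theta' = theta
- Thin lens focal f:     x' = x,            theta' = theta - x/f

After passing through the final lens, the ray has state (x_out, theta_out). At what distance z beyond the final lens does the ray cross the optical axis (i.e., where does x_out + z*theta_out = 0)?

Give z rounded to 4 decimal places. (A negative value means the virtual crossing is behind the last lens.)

Answer: -45.0000

Derivation:
Initial: x=6.0000 theta=0.0000
After 1 (propagate distance d=9): x=6.0000 theta=0.0000
After 2 (thin lens f=38): x=6.0000 theta=-3/19 (≈-0.1579)
After 3 (propagate distance d=8): x=90/19 (≈4.7368) theta=-3/19 (≈-0.1579)
After 4 (thin lens f=-18): x=90/19 (≈4.7368) theta=2/19 (≈0.1053)
z_focus = -x_out/theta_out = -(90/19)/(2/19) = -45.0000
Rounded to 4 decimal places: z = -45.0000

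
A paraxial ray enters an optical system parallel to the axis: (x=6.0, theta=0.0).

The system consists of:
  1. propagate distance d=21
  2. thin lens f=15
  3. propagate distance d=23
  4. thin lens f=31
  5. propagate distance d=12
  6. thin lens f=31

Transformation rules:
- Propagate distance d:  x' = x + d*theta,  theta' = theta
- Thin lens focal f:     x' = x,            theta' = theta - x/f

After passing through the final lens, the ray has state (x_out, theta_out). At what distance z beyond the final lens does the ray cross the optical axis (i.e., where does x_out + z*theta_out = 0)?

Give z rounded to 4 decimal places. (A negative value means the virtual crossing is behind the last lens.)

Initial: x=6.0000 theta=0.0000
After 1 (propagate distance d=21): x=6.0000 theta=0.0000
After 2 (thin lens f=15): x=6.0000 theta=-0.4000
After 3 (propagate distance d=23): x=-3.2000 theta=-0.4000
After 4 (thin lens f=31): x=-3.2000 theta=-46/155 (≈-0.2968)
After 5 (propagate distance d=12): x=-1048/155 (≈-6.7613) theta=-46/155 (≈-0.2968)
After 6 (thin lens f=31): x=-1048/155 (≈-6.7613) theta=-378/4805 (≈-0.0787)
z_focus = -x_out/theta_out = -(-1048/155)/(-378/4805) = -16244/189 ≈ -85.9471
Rounded to 4 decimal places: z = -85.9471

Answer: -85.9471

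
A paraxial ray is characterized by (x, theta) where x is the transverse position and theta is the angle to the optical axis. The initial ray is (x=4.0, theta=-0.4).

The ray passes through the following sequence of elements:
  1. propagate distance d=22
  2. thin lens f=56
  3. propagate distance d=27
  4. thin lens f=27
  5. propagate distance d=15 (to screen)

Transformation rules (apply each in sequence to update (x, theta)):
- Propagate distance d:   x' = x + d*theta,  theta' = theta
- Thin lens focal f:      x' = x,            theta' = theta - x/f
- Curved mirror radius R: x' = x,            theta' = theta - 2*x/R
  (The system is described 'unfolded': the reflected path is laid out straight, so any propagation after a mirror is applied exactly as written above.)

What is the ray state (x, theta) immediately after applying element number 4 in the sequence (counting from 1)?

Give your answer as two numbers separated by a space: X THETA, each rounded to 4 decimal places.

Initial: x=4.0000 theta=-0.4000
After 1 (propagate distance d=22): x=-4.8000 theta=-0.4000
After 2 (thin lens f=56): x=-4.8000 theta=-11/35 (≈-0.3143)
After 3 (propagate distance d=27): x=-93/7 (≈-13.2857) theta=-11/35 (≈-0.3143)
After 4 (thin lens f=27): x=-93/7 (≈-13.2857) theta=8/45 (≈0.1778)
Rounded to 4 decimal places: x = -13.2857, theta = 0.1778

Answer: -13.2857 0.1778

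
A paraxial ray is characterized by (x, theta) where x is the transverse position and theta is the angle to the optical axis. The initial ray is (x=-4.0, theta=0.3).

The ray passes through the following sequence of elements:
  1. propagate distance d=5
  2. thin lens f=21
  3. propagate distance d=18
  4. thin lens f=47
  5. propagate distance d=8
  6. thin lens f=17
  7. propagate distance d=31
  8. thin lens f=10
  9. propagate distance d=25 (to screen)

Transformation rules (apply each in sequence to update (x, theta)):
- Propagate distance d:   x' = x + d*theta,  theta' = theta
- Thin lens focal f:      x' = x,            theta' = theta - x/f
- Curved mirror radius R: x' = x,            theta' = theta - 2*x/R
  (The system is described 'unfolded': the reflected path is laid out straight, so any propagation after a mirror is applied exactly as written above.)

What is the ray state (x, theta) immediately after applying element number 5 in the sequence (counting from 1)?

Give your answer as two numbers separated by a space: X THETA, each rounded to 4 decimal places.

Answer: 7.5369 0.3118

Derivation:
Initial: x=-4.0000 theta=0.3000
After 1 (propagate distance d=5): x=-2.5000 theta=0.3000
After 2 (thin lens f=21): x=-2.5000 theta=44/105 (≈0.4190)
After 3 (propagate distance d=18): x=353/70 (≈5.0429) theta=44/105 (≈0.4190)
After 4 (thin lens f=47): x=353/70 (≈5.0429) theta=3077/9870 (≈0.3118)
After 5 (propagate distance d=8): x=10627/1410 (≈7.5369) theta=3077/9870 (≈0.3118)
Rounded to 4 decimal places: x = 7.5369, theta = 0.3118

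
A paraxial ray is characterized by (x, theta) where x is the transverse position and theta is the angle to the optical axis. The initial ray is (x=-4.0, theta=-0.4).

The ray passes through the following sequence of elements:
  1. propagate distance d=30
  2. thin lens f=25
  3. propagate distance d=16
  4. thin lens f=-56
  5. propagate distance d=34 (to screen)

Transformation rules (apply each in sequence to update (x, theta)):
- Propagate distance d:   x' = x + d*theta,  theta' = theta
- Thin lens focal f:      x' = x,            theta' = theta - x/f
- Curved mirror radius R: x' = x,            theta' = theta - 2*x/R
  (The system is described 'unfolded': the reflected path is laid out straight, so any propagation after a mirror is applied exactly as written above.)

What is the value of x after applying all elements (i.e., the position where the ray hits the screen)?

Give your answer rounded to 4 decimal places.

Answer: -11.3829

Derivation:
Initial: x=-4.0000 theta=-0.4000
After 1 (propagate distance d=30): x=-16.0000 theta=-0.4000
After 2 (thin lens f=25): x=-16.0000 theta=0.2400
After 3 (propagate distance d=16): x=-12.1600 theta=0.2400
After 4 (thin lens f=-56): x=-12.1600 theta=4/175 (≈0.0229)
After 5 (propagate distance d=34 (to screen)): x=-1992/175 (≈-11.3829) theta=4/175 (≈0.0229)
Rounded to 4 decimal places: x = -11.3829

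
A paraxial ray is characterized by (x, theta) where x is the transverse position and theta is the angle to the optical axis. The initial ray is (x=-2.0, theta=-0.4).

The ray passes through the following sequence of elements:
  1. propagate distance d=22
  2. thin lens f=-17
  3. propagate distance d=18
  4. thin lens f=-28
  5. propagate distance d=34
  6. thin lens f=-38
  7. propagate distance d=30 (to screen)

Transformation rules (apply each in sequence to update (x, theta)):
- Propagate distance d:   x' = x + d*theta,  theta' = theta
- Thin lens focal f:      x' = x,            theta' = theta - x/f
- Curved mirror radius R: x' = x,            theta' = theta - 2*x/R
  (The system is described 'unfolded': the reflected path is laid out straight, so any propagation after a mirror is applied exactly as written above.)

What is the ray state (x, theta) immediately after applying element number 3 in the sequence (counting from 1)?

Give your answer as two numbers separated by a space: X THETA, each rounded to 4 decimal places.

Initial: x=-2.0000 theta=-0.4000
After 1 (propagate distance d=22): x=-10.8000 theta=-0.4000
After 2 (thin lens f=-17): x=-10.8000 theta=-88/85 (≈-1.0353)
After 3 (propagate distance d=18): x=-2502/85 (≈-29.4353) theta=-88/85 (≈-1.0353)
Rounded to 4 decimal places: x = -29.4353, theta = -1.0353

Answer: -29.4353 -1.0353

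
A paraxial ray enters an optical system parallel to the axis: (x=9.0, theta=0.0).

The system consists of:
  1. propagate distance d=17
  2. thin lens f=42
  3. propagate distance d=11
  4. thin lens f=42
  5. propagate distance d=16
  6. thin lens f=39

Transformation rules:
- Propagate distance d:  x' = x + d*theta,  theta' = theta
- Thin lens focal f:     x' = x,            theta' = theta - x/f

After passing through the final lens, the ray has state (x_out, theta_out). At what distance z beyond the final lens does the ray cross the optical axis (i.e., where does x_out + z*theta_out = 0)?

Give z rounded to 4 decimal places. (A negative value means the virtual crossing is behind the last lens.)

Initial: x=9.0000 theta=0.0000
After 1 (propagate distance d=17): x=9.0000 theta=0.0000
After 2 (thin lens f=42): x=9.0000 theta=-3/14 (≈-0.2143)
After 3 (propagate distance d=11): x=93/14 (≈6.6429) theta=-3/14 (≈-0.2143)
After 4 (thin lens f=42): x=93/14 (≈6.6429) theta=-73/196 (≈-0.3724)
After 5 (propagate distance d=16): x=67/98 (≈0.6837) theta=-73/196 (≈-0.3724)
After 6 (thin lens f=39): x=67/98 (≈0.6837) theta=-2981/7644 (≈-0.3900)
z_focus = -x_out/theta_out = -(67/98)/(-2981/7644) = 5226/2981 ≈ 1.7531
Rounded to 4 decimal places: z = 1.7531

Answer: 1.7531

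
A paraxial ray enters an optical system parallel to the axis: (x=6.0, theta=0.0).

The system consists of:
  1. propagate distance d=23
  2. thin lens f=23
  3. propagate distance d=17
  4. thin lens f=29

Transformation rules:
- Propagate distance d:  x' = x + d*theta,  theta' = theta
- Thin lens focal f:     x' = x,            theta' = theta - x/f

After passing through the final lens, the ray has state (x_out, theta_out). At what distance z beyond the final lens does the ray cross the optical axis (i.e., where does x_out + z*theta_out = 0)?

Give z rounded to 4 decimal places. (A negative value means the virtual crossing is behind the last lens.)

Answer: 4.9714

Derivation:
Initial: x=6.0000 theta=0.0000
After 1 (propagate distance d=23): x=6.0000 theta=0.0000
After 2 (thin lens f=23): x=6.0000 theta=-6/23 (≈-0.2609)
After 3 (propagate distance d=17): x=36/23 (≈1.5652) theta=-6/23 (≈-0.2609)
After 4 (thin lens f=29): x=36/23 (≈1.5652) theta=-210/667 (≈-0.3148)
z_focus = -x_out/theta_out = -(36/23)/(-210/667) = 174/35 ≈ 4.9714
Rounded to 4 decimal places: z = 4.9714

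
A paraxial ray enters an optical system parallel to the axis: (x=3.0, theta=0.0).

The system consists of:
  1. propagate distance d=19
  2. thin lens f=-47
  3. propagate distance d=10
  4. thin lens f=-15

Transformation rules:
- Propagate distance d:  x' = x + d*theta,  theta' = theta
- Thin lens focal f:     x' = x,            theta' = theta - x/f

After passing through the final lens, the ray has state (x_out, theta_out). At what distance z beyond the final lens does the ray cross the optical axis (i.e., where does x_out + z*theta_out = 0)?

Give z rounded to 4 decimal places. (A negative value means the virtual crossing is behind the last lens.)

Initial: x=3.0000 theta=0.0000
After 1 (propagate distance d=19): x=3.0000 theta=0.0000
After 2 (thin lens f=-47): x=3.0000 theta=3/47 (≈0.0638)
After 3 (propagate distance d=10): x=171/47 (≈3.6383) theta=3/47 (≈0.0638)
After 4 (thin lens f=-15): x=171/47 (≈3.6383) theta=72/235 (≈0.3064)
z_focus = -x_out/theta_out = -(171/47)/(72/235) = -11.8750
Rounded to 4 decimal places: z = -11.8750

Answer: -11.8750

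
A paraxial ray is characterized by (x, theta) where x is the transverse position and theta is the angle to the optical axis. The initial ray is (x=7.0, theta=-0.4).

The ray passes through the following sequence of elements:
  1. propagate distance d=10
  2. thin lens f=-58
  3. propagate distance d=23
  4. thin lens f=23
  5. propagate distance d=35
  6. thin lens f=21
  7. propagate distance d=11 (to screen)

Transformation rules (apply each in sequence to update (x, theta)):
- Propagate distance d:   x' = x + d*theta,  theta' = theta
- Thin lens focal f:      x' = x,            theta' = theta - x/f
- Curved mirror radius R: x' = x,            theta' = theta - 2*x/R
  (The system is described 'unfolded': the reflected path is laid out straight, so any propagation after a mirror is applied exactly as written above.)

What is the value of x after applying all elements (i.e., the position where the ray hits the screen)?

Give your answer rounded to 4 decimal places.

Answer: -5.9946

Derivation:
Initial: x=7.0000 theta=-0.4000
After 1 (propagate distance d=10): x=3.0000 theta=-0.4000
After 2 (thin lens f=-58): x=3.0000 theta=-101/290 (≈-0.3483)
After 3 (propagate distance d=23): x=-1453/290 (≈-5.0103) theta=-101/290 (≈-0.3483)
After 4 (thin lens f=23): x=-1453/290 (≈-5.0103) theta=-3/23 (≈-0.1304)
After 5 (propagate distance d=35): x=-63869/6670 (≈-9.5756) theta=-3/23 (≈-0.1304)
After 6 (thin lens f=21): x=-63869/6670 (≈-9.5756) theta=45599/140070 (≈0.3255)
After 7 (propagate distance d=11 (to screen)): x=-83966/14007 (≈-5.9946) theta=45599/140070 (≈0.3255)
Rounded to 4 decimal places: x = -5.9946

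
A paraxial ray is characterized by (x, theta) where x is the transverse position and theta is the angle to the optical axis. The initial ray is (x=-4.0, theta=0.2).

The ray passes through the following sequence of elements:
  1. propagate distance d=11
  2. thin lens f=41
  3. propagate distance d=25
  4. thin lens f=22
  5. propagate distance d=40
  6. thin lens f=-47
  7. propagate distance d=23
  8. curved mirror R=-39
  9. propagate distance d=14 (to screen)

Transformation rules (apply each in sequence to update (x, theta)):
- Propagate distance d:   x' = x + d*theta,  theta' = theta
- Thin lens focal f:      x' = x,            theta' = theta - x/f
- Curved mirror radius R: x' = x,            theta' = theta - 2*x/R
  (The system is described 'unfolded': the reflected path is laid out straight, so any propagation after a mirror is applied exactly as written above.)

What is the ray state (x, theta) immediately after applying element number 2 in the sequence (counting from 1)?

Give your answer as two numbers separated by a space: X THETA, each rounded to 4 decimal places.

Answer: -1.8000 0.2439

Derivation:
Initial: x=-4.0000 theta=0.2000
After 1 (propagate distance d=11): x=-1.8000 theta=0.2000
After 2 (thin lens f=41): x=-1.8000 theta=10/41 (≈0.2439)
Rounded to 4 decimal places: x = -1.8000, theta = 0.2439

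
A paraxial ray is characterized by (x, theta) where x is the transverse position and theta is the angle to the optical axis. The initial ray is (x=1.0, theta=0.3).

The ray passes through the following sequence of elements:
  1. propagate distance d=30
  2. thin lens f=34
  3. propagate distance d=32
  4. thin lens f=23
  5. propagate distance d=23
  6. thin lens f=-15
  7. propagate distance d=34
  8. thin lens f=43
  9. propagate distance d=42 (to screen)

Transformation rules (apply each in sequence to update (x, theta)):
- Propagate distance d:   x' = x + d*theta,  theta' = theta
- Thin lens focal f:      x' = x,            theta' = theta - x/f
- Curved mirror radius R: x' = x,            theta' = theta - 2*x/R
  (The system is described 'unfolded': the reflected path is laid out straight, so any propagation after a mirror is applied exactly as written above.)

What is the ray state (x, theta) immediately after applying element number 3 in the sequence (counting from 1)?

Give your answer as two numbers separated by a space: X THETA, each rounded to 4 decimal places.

Answer: 10.1882 0.0059

Derivation:
Initial: x=1.0000 theta=0.3000
After 1 (propagate distance d=30): x=10.0000 theta=0.3000
After 2 (thin lens f=34): x=10.0000 theta=1/170 (≈0.0059)
After 3 (propagate distance d=32): x=866/85 (≈10.1882) theta=1/170 (≈0.0059)
Rounded to 4 decimal places: x = 10.1882, theta = 0.0059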